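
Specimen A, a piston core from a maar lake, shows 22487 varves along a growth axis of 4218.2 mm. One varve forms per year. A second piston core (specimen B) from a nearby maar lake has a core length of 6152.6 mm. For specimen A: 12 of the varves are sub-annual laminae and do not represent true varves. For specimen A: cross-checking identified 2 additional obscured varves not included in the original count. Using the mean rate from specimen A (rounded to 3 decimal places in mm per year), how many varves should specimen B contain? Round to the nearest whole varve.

32727 varves

Specimen A: correcting the raw count gives 22487 − 12 + 2 = 22477 true varves.
A: 4218.2 mm over 22477 years gives 4218.2 / 22477 ≈ 0.188 mm/year.
B spans 6152.6 / 0.188 = 32726.60 years ≈ 32727 varves.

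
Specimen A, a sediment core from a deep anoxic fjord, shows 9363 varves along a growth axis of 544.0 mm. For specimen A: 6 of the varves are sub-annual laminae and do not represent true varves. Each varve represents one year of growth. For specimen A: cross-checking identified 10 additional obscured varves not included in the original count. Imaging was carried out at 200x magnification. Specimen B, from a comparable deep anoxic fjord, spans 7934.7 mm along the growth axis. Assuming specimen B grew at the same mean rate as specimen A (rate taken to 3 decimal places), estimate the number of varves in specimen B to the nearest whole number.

136805 varves

Specimen A: after corrections the count is 9363 − 6 + 10 = 9367 varves.
A: Extension rate ≈ 544.0 / 9367 = 0.058 mm per year.
For B, 7934.7 / 0.058 = 136805.17 years ≈ 136805 varves.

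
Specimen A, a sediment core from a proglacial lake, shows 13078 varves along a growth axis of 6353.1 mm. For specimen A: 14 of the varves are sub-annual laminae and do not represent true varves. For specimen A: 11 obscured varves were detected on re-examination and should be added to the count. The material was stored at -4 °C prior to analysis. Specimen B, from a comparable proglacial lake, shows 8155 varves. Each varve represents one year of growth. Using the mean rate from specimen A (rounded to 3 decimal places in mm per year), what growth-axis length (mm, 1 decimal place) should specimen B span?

3963.3 mm

Specimen A: correcting the raw count gives 13078 − 14 + 11 = 13075 true varves.
A: Mean rate = 6353.1 mm / 13075 years ≈ 0.486 mm/yr.
Length of B = 0.486 × 8155 = 3963.3 mm.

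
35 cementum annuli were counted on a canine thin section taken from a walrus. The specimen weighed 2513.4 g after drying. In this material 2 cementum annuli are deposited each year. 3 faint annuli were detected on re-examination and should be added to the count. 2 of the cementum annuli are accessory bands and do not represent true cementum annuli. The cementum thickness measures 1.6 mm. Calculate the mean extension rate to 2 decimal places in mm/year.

Adjusted count: 35 − 2 + 3 = 36 cementum annuli.
With 2 cementum annuli per year, 36 / 2 = 18 years.
Mean rate = 1.6 mm / 18 years ≈ 0.09 mm/year.

0.09 mm/year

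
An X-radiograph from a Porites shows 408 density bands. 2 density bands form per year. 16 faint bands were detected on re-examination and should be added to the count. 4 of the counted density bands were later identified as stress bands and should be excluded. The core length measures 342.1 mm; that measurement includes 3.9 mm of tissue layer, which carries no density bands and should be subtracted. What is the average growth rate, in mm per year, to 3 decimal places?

Adjusted count: 408 − 4 + 16 = 420 density bands.
Dividing by 2 density bands per year: 420 / 2 = 210 years.
Removing the 3.9 mm offcut leaves 342.1 − 3.9 = 338.2 mm.
338.2 mm over 210 years gives 338.2 / 210 ≈ 1.610 mm per year.

1.610 mm per year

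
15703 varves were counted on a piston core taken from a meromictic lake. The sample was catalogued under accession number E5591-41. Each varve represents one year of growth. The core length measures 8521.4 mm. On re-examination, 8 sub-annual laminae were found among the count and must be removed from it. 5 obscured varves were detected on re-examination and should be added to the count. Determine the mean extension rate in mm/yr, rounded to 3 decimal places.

0.543 mm/yr

Adjusted count: 15703 − 8 + 5 = 15700 varves.
Mean rate = 8521.4 mm / 15700 years ≈ 0.543 mm/yr.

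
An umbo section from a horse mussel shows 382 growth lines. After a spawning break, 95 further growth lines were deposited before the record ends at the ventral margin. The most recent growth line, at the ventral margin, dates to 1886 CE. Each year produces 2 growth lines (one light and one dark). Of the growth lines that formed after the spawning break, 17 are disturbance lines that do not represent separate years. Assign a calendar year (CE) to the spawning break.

1847 CE

95 growth lines formed after the spawning break.
95 − 17 false = 78 true growth lines after the spawning break.
With 2 growth lines per year, 78 / 2 = 39 years.
The growth line at the ventral margin is 1886 CE, so the spawning break dates to 1886 − 39 = 1847 CE.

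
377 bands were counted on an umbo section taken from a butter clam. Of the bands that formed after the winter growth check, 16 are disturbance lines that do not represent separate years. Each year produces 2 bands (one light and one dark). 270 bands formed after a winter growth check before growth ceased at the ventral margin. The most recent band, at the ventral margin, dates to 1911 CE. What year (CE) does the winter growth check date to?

1784 CE

There are 270 bands younger than the winter growth check.
270 − 16 false = 254 true bands after the winter growth check.
With 2 bands per year, 254 / 2 = 127 years.
1911 − 127 = 1784 CE.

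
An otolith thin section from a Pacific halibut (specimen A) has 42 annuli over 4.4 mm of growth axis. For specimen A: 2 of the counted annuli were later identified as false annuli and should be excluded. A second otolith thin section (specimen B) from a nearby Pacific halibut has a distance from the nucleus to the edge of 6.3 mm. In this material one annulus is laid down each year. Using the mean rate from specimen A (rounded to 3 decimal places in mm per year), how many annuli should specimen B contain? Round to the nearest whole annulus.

Specimen A: after corrections the count is 42 − 2 = 40 annuli.
A: Extension rate ≈ 4.4 / 40 = 0.110 mm/yr.
Specimen B: 6.3 mm / 0.110 mm per year = 57.27 years ≈ 57 annuli.

57 annuli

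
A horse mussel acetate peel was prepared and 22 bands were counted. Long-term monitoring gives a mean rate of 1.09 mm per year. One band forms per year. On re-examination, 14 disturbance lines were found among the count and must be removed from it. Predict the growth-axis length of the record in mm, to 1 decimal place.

Correcting the raw count gives 22 − 14 = 8 true bands.
Predicted length = 1.09 mm/year × 8 years = 8.7 mm.

8.7 mm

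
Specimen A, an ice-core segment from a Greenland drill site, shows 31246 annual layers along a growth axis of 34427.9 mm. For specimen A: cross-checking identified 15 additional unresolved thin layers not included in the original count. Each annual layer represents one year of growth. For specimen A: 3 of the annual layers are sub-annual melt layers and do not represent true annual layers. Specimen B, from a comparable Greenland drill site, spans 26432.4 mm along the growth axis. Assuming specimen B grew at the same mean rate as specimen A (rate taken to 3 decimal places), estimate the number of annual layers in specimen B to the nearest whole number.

24008 annual layers

Specimen A: correcting the raw count gives 31246 − 3 + 15 = 31258 true annual layers.
A: Mean rate = 34427.9 mm / 31258 years ≈ 1.101 mm/year.
B spans 26432.4 / 1.101 = 24007.63 years ≈ 24008 annual layers.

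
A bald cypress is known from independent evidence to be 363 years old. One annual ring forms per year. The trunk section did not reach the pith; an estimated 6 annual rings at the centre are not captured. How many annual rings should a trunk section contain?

Expected annual rings over 363 years: 363.
363 − 6 missed = 357 annual rings expected in the prepared section.

357 annual rings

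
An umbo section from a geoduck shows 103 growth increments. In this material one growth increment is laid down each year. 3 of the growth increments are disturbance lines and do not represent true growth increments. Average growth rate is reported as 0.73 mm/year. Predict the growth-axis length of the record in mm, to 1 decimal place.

73.0 mm

After corrections the count is 103 − 3 = 100 growth increments.
100 years at 0.73 mm/year gives 0.73 × 100 = 73.0 mm.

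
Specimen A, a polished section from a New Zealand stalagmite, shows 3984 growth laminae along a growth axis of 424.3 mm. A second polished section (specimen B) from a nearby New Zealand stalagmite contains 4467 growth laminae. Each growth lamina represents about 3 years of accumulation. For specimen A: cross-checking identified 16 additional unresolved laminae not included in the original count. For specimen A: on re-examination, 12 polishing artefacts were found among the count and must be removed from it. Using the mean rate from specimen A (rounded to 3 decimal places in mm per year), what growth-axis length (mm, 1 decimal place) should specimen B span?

469.0 mm

Specimen A: true growth lamina count = 3984 − 12 + 16 = 3988.
Specimen A: 3988 growth laminae at 3 years each span 3988 × 3 = 11964 years.
A: Mean rate = 424.3 mm / 11964 years ≈ 0.035 mm per year.
Specimen B: multiplying by 3 years per growth lamina: 4467 × 3 = 13401 years. Length of B = 0.035 × 13401 = 469.0 mm.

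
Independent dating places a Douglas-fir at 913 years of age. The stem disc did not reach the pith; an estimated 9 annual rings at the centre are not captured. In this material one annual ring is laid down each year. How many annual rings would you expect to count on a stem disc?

904 annual rings

Expected annual rings over 913 years: 913.
Subtracting the 9 annual rings not captured gives 913 − 9 = 904 annual rings in the record.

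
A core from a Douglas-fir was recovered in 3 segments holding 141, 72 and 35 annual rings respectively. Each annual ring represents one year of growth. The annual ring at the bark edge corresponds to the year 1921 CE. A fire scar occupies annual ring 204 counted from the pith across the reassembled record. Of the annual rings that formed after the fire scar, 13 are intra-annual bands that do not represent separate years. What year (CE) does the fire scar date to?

Total annual rings = 141 + 72 + 35 = 248.
248 − 204 = 44 annual rings lie beyond the fire scar toward the bark edge.
44 − 13 false = 31 true annual rings after the fire scar.
Counting back 31 years from 1921 CE places the fire scar in 1921 − 31 = 1890 CE.

1890 CE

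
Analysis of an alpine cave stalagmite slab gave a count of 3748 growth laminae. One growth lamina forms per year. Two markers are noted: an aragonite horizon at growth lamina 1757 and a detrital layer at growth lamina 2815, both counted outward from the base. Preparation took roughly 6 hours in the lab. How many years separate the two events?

Separation: 2815 − 1757 = 1058 growth laminae.
One growth lamina per year makes the interval 1058 years.

1058 years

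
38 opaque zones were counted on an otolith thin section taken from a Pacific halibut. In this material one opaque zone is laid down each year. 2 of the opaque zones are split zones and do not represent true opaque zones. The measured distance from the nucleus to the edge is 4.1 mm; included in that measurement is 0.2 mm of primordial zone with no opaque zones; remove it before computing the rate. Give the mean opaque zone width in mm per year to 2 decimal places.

0.11 mm per year

After corrections the count is 38 − 2 = 36 opaque zones.
The growth record spans 4.1 − 0.2 = 3.9 mm.
Extension rate ≈ 3.9 / 36 = 0.11 mm per year.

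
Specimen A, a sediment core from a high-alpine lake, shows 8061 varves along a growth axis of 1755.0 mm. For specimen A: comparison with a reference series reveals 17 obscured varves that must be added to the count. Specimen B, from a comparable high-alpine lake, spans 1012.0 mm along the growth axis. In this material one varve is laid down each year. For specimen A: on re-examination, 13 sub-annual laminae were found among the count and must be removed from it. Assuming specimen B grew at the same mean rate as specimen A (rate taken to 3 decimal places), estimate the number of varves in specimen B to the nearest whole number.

Specimen A: correcting the raw count gives 8061 − 13 + 17 = 8065 true varves.
A: Mean rate = 1755.0 mm / 8065 years ≈ 0.218 mm/year.
Specimen B: 1012.0 mm / 0.218 mm per year = 4642.20 years ≈ 4642 varves.

4642 varves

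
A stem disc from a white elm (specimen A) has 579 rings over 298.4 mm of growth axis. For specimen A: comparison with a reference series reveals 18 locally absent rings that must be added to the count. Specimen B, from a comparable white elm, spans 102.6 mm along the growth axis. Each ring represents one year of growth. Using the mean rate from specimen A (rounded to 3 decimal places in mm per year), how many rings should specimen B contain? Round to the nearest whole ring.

205 rings

Specimen A: true ring count = 579 + 18 = 597.
A: Mean rate = 298.4 mm / 597 years ≈ 0.500 mm/yr.
Specimen B: 102.6 mm / 0.500 mm per year = 205.20 years ≈ 205 rings.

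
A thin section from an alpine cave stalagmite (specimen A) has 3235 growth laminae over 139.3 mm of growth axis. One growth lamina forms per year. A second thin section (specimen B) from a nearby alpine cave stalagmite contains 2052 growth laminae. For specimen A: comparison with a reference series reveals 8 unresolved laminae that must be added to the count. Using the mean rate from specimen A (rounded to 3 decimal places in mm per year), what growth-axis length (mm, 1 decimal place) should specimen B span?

88.2 mm

Specimen A: correcting the raw count gives 3235 + 8 = 3243 true growth laminae.
A: Extension rate ≈ 139.3 / 3243 = 0.043 mm/year.
B's length ≈ 0.043 × 2052 = 88.2 mm.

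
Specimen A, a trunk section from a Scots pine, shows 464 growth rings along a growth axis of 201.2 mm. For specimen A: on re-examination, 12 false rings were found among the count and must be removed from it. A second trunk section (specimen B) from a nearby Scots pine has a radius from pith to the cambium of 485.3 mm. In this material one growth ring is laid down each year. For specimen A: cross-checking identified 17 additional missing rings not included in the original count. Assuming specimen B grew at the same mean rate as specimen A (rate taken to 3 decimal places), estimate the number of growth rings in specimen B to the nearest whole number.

1131 growth rings

Specimen A: true growth ring count = 464 − 12 + 17 = 469.
A: 201.2 mm over 469 years gives 201.2 / 469 ≈ 0.429 mm per year.
B spans 485.3 / 0.429 = 1131.24 years ≈ 1131 growth rings.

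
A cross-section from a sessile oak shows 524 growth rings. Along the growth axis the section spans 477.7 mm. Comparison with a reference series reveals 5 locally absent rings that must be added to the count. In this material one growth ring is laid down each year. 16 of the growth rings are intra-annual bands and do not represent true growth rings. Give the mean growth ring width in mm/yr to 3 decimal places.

0.931 mm/yr

Adjusted count: 524 − 16 + 5 = 513 growth rings.
Extension rate ≈ 477.7 / 513 = 0.931 mm/yr.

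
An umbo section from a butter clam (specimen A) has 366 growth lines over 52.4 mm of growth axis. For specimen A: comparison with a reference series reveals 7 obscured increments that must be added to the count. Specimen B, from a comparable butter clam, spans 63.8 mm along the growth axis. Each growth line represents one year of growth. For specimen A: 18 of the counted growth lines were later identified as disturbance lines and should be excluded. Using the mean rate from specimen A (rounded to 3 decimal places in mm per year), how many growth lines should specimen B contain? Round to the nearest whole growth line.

431 growth lines

Specimen A: correcting the raw count gives 366 − 18 + 7 = 355 true growth lines.
A: 52.4 mm over 355 years gives 52.4 / 355 ≈ 0.148 mm/year.
Specimen B: 63.8 mm / 0.148 mm per year = 431.08 years ≈ 431 growth lines.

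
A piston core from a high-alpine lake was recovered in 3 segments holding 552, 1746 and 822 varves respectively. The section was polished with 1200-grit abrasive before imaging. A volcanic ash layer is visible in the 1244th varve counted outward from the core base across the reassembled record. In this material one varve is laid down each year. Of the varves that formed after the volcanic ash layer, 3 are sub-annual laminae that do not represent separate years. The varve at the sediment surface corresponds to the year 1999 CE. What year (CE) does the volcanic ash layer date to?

126 CE

Total varves = 552 + 1746 + 822 = 3120.
Between varve 1244 and the sediment surface there are 3120 − 1244 = 1876 varves.
Removing the 3 false varves leaves 1876 − 3 = 1873 true varves beyond the volcanic ash layer.
1999 − 1873 = 126 CE.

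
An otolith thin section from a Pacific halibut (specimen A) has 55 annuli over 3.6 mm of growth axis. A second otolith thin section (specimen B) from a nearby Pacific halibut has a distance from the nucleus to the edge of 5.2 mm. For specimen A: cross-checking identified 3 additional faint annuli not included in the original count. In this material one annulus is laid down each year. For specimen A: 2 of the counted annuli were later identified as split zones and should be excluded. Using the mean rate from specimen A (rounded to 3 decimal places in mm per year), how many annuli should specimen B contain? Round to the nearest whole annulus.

Specimen A: true annulus count = 55 − 2 + 3 = 56.
A: Mean rate = 3.6 mm / 56 years ≈ 0.064 mm/yr.
For B, 5.2 / 0.064 = 81.25 years ≈ 81 annuli.

81 annuli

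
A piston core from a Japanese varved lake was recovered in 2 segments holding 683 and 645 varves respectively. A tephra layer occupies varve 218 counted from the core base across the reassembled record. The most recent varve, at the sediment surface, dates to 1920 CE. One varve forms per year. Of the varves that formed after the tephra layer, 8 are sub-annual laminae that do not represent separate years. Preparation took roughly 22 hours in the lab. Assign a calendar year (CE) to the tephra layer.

Total varves = 683 + 645 = 1328.
Between varve 218 and the sediment surface there are 1328 − 218 = 1110 varves.
Excluding 8 false varves: 1110 − 8 = 1102.
1920 − 1102 = 818 CE.

818 CE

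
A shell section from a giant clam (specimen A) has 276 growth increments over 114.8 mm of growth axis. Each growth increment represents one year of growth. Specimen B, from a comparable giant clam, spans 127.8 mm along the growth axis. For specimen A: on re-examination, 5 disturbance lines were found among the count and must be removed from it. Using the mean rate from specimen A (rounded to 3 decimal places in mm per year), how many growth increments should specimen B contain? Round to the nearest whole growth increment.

Specimen A: after corrections the count is 276 − 5 = 271 growth increments.
A: Mean rate = 114.8 mm / 271 years ≈ 0.424 mm per year.
For B, 127.8 / 0.424 = 301.42 years ≈ 301 growth increments.

301 growth increments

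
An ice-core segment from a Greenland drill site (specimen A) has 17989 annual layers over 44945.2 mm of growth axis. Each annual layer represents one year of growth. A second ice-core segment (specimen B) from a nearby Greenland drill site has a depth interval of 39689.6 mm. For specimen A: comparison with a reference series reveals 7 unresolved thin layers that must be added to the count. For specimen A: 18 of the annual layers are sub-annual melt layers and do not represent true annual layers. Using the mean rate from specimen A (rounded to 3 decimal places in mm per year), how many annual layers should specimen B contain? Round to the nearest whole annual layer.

15876 annual layers

Specimen A: after corrections the count is 17989 − 18 + 7 = 17978 annual layers.
A: Mean rate = 44945.2 mm / 17978 years ≈ 2.500 mm/year.
For B, 39689.6 / 2.500 = 15875.84 years ≈ 15876 annual layers.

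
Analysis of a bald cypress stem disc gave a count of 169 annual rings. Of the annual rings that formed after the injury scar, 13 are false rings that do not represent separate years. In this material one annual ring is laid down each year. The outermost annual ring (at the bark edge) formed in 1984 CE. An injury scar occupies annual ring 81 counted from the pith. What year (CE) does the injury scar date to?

1909 CE

Between annual ring 81 and the bark edge there are 169 − 81 = 88 annual rings.
88 − 13 false = 75 true annual rings after the injury scar.
Counting back 75 years from 1984 CE places the injury scar in 1984 − 75 = 1909 CE.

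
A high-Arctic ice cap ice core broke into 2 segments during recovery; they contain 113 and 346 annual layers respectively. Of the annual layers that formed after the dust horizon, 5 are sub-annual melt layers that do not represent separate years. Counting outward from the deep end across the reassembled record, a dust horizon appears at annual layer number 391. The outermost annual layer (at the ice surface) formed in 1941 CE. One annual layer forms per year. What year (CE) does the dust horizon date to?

1878 CE

Total annual layers = 113 + 346 = 459.
Between annual layer 391 and the ice surface there are 459 − 391 = 68 annual layers.
68 − 5 false = 63 true annual layers after the dust horizon.
Counting back 63 years from 1941 CE places the dust horizon in 1941 − 63 = 1878 CE.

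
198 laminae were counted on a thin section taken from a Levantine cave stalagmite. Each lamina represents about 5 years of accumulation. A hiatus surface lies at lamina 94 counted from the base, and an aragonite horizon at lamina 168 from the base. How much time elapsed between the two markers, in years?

370 years

Separation: 168 − 94 = 74 laminae.
At 5 years per lamina, 74 × 5 = 370 years.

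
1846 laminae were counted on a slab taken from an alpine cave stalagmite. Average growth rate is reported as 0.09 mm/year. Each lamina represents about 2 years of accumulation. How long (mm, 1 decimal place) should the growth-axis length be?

Multiplying by 2 years per lamina: 1846 × 2 = 3692 years.
Length ≈ 0.09 × 3692 = 332.3 mm.

332.3 mm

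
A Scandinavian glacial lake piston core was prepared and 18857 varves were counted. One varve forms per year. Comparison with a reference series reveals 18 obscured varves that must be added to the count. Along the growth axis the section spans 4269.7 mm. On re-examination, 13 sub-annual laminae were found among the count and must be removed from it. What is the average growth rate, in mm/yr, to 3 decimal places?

0.226 mm/yr

True varve count = 18857 − 13 + 18 = 18862.
Mean rate = 4269.7 mm / 18862 years ≈ 0.226 mm/yr.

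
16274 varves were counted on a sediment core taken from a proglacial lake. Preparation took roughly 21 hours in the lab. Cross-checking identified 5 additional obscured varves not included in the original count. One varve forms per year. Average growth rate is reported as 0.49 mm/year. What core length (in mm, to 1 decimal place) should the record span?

7976.7 mm

Correcting the raw count gives 16274 + 5 = 16279 true varves.
16279 years at 0.49 mm/year gives 0.49 × 16279 = 7976.7 mm.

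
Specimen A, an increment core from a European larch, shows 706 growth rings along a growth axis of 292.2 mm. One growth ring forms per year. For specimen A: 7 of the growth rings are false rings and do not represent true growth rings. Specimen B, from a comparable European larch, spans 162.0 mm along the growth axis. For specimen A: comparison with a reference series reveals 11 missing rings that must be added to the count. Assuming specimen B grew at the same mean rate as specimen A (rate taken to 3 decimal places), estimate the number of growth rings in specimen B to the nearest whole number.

Specimen A: correcting the raw count gives 706 − 7 + 11 = 710 true growth rings.
A: Extension rate ≈ 292.2 / 710 = 0.412 mm per year.
B spans 162.0 / 0.412 = 393.20 years ≈ 393 growth rings.

393 growth rings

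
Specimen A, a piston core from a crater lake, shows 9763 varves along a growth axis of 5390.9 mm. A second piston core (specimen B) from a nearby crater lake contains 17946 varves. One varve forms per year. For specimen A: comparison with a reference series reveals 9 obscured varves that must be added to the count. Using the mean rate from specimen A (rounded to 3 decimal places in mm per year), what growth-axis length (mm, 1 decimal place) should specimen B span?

Specimen A: correcting the raw count gives 9763 + 9 = 9772 true varves.
A: 5390.9 mm over 9772 years gives 5390.9 / 9772 ≈ 0.552 mm per year.
B's length ≈ 0.552 × 17946 = 9906.2 mm.

9906.2 mm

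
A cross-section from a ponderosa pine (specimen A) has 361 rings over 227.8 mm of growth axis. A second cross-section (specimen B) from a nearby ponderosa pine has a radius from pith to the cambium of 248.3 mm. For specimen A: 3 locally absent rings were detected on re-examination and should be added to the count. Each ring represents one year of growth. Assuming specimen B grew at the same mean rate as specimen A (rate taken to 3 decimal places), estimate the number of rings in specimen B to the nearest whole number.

397 rings

Specimen A: adjusted count: 361 + 3 = 364 rings.
A: Extension rate ≈ 227.8 / 364 = 0.626 mm per year.
For B, 248.3 / 0.626 = 396.65 years ≈ 397 rings.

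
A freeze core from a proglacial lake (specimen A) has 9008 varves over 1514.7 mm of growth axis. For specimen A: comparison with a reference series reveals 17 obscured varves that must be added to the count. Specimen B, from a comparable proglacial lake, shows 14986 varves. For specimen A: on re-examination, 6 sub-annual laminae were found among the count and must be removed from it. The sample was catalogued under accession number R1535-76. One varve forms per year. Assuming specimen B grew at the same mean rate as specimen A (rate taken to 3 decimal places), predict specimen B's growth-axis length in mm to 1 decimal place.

2517.6 mm

Specimen A: correcting the raw count gives 9008 − 6 + 17 = 9019 true varves.
A: Mean rate = 1514.7 mm / 9019 years ≈ 0.168 mm per year.
B's length ≈ 0.168 × 14986 = 2517.6 mm.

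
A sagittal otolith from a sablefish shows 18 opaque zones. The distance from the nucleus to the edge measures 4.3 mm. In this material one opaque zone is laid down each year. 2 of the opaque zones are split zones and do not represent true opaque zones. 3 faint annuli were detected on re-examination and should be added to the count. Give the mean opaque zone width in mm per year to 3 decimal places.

True opaque zone count = 18 − 2 + 3 = 19.
Mean rate = 4.3 mm / 19 years ≈ 0.226 mm per year.

0.226 mm per year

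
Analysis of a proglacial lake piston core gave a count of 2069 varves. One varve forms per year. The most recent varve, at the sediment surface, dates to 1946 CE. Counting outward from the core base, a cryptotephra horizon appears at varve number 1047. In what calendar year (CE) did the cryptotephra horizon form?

The cryptotephra horizon sits at varve 1047 from the core base, so 2069 − 1047 = 1022 varves formed after it.
The varve at the sediment surface is 1946 CE, so the cryptotephra horizon dates to 1946 − 1022 = 924 CE.

924 CE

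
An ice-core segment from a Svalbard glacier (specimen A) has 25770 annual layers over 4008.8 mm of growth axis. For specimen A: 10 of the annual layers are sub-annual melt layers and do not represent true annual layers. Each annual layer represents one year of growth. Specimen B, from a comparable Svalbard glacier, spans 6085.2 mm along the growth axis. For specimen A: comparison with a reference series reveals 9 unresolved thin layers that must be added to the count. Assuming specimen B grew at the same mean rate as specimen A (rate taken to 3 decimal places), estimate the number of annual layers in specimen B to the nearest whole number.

Specimen A: after corrections the count is 25770 − 10 + 9 = 25769 annual layers.
A: Mean rate = 4008.8 mm / 25769 years ≈ 0.156 mm/year.
Specimen B: 6085.2 mm / 0.156 mm per year = 39007.69 years ≈ 39008 annual layers.

39008 annual layers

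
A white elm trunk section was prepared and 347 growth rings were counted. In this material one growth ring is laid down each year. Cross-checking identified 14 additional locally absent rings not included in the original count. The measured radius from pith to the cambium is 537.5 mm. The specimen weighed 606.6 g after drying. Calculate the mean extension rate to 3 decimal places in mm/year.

Adjusted count: 347 + 14 = 361 growth rings.
Mean rate = 537.5 mm / 361 years ≈ 1.489 mm/year.

1.489 mm/year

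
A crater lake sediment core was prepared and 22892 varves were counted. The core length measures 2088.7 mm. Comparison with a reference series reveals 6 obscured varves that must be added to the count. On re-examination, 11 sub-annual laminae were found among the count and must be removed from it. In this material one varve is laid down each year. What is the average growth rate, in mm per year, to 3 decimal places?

Adjusted count: 22892 − 11 + 6 = 22887 varves.
2088.7 mm over 22887 years gives 2088.7 / 22887 ≈ 0.091 mm per year.

0.091 mm per year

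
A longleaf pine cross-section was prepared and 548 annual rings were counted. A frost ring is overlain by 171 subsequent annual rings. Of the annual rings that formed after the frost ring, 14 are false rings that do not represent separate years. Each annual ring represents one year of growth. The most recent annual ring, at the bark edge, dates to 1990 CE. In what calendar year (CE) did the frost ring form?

1833 CE

There are 171 annual rings younger than the frost ring.
171 − 14 false = 157 true annual rings after the frost ring.
The annual ring at the bark edge is 1990 CE, so the frost ring dates to 1990 − 157 = 1833 CE.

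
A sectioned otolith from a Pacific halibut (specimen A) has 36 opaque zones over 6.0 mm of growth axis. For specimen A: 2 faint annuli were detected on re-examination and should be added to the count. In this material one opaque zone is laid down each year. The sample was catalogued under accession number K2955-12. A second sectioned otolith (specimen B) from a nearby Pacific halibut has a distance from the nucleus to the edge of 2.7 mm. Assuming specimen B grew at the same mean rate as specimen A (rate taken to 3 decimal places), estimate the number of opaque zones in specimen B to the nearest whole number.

Specimen A: after corrections the count is 36 + 2 = 38 opaque zones.
A: Extension rate ≈ 6.0 / 38 = 0.158 mm per year.
B spans 2.7 / 0.158 = 17.09 years ≈ 17 opaque zones.

17 opaque zones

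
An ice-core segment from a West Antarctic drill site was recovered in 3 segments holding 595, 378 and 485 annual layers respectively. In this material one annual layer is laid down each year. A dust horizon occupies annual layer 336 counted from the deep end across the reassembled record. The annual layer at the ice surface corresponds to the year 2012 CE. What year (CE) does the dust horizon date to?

Total annual layers = 595 + 378 + 485 = 1458.
1458 − 336 = 1122 annual layers lie beyond the dust horizon toward the ice surface.
The annual layer at the ice surface is 2012 CE, so the dust horizon dates to 2012 − 1122 = 890 CE.

890 CE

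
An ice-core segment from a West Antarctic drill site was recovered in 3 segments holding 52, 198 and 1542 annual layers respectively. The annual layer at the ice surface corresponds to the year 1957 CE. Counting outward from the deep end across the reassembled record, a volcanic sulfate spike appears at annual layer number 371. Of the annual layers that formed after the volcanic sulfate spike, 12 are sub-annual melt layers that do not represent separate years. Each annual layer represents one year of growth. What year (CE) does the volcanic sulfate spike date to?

548 CE

Total annual layers = 52 + 198 + 1542 = 1792.
The volcanic sulfate spike sits at annual layer 371 from the deep end, so 1792 − 371 = 1421 annual layers formed after it.
1421 − 12 false = 1409 true annual layers after the volcanic sulfate spike.
1957 − 1409 = 548 CE.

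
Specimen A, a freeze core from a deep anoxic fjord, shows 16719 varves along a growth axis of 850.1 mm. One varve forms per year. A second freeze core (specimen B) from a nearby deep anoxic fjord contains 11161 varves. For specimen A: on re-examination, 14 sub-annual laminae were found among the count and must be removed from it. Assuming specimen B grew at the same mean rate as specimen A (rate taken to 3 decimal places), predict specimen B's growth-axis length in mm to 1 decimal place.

Specimen A: correcting the raw count gives 16719 − 14 = 16705 true varves.
A: Mean rate = 850.1 mm / 16705 years ≈ 0.051 mm per year.
For B, 0.051 mm/year × 11161 years = 569.2 mm.

569.2 mm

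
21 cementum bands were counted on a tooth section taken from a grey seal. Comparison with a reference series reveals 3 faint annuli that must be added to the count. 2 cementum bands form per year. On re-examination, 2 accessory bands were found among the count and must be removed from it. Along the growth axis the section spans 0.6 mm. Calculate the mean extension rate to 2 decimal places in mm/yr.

0.05 mm/yr

Adjusted count: 21 − 2 + 3 = 22 cementum bands.
With 2 cementum bands per year, 22 / 2 = 11 years.
Mean rate = 0.6 mm / 11 years ≈ 0.05 mm/yr.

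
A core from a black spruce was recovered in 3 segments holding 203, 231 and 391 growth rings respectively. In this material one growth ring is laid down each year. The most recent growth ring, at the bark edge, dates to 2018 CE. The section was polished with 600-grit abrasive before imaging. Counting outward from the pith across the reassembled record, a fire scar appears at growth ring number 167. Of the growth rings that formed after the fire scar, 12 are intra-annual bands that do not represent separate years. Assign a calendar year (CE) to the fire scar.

1372 CE

Total growth rings = 203 + 231 + 391 = 825.
The fire scar sits at growth ring 167 from the pith, so 825 − 167 = 658 growth rings formed after it.
658 − 12 false = 646 true growth rings after the fire scar.
2018 − 646 = 1372 CE.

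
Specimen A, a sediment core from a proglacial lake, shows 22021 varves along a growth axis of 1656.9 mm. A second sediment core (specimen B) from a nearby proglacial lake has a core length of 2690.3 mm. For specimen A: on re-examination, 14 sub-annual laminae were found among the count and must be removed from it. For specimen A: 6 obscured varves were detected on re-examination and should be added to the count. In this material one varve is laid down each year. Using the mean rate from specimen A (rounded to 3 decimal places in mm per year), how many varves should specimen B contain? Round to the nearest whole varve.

35871 varves

Specimen A: true varve count = 22021 − 14 + 6 = 22013.
A: 1656.9 mm over 22013 years gives 1656.9 / 22013 ≈ 0.075 mm/yr.
B spans 2690.3 / 0.075 = 35870.67 years ≈ 35871 varves.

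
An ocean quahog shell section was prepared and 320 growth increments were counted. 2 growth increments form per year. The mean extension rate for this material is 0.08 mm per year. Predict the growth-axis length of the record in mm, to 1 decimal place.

320 growth increments at 2 per year is 320 / 2 = 160 years.
Predicted length = 0.08 mm/year × 160 years = 12.8 mm.

12.8 mm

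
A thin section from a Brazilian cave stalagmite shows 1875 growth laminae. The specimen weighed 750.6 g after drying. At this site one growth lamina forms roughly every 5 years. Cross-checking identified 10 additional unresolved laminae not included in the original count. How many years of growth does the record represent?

Correcting the raw count gives 1875 + 10 = 1885 true growth laminae.
Multiplying by 5 years per growth lamina: 1885 × 5 = 9425 years.

9425 yr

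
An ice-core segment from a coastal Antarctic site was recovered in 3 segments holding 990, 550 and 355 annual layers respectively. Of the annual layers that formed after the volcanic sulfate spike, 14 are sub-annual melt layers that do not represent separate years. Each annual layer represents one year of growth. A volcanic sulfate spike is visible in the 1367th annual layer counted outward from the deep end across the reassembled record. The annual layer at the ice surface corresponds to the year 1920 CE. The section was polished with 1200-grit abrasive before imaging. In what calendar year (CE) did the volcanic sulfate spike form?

1406 CE

Total annual layers = 990 + 550 + 355 = 1895.
The volcanic sulfate spike sits at annual layer 1367 from the deep end, so 1895 − 1367 = 528 annual layers formed after it.
Excluding 14 false annual layers: 528 − 14 = 514.
The annual layer at the ice surface is 1920 CE, so the volcanic sulfate spike dates to 1920 − 514 = 1406 CE.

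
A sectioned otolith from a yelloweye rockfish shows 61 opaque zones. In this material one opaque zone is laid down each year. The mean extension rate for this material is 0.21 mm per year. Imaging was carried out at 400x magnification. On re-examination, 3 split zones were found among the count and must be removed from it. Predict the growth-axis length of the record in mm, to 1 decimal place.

True opaque zone count = 61 − 3 = 58.
Length ≈ 0.21 × 58 = 12.2 mm.

12.2 mm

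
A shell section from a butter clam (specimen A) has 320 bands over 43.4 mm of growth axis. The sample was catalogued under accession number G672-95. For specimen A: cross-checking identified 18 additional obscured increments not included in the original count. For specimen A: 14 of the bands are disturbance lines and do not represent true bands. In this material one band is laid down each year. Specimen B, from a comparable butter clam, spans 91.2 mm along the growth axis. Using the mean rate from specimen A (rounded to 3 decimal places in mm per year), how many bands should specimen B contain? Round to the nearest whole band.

Specimen A: correcting the raw count gives 320 − 14 + 18 = 324 true bands.
A: Extension rate ≈ 43.4 / 324 = 0.134 mm/year.
B spans 91.2 / 0.134 = 680.60 years ≈ 681 bands.

681 bands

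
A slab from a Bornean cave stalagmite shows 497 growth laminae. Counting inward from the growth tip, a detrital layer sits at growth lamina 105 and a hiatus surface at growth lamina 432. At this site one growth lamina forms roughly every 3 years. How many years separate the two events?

The two markers are separated by 432 − 105 = 327 growth laminae.
Multiplying by 3 years per growth lamina: 327 × 3 = 981 years.

981 yr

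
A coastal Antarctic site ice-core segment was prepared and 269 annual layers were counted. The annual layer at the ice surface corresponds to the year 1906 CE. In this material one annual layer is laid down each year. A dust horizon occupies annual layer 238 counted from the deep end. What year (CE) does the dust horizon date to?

The dust horizon sits at annual layer 238 from the deep end, so 269 − 238 = 31 annual layers formed after it.
The annual layer at the ice surface is 1906 CE, so the dust horizon dates to 1906 − 31 = 1875 CE.

1875 CE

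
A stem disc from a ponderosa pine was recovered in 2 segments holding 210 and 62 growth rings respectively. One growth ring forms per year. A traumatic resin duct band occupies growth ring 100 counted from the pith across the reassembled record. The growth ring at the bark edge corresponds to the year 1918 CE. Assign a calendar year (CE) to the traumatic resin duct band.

1746 CE

Total growth rings = 210 + 62 = 272.
272 − 100 = 172 growth rings lie beyond the traumatic resin duct band toward the bark edge.
Counting back 172 years from 1918 CE places the traumatic resin duct band in 1918 − 172 = 1746 CE.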